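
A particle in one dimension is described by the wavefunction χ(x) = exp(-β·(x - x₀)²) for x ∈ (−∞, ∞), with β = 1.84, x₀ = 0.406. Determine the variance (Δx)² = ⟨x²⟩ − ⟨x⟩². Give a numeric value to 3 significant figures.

Compute ⟨x⟩ and ⟨x²⟩ separately, then (Δx)² = ⟨x²⟩ − ⟨x⟩².
Gaussian moments (u = x − x₀): ∫u^(2j)·e^(−2βu²) du = (2j−1)!!/(4β)^j · √(π/(2β)), odd powers integrate to 0; here √(π/(2β)) = 0.92396.
Normalization: ∫|χ|² dx = 0.92396.
⟨x⟩ = 0.40600 and ⟨x²⟩ = 0.30071.
(Δx)² = 0.30071 − (0.40600)² = 0.13587.

0.136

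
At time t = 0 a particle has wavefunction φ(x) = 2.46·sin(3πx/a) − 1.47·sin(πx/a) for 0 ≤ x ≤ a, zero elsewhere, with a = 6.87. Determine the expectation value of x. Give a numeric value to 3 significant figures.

3.44

⟨x⟩ = ∫ x·|φ|² dx / ∫|φ|² dx (integrals over the domain).
On 0 ≤ x ≤ a (j ≠ l): ∫sin²(jπx/a) dx = a/2, ∫sin(jπx/a)·sin(lπx/a) dx = 0; diagonal moments ∫x·sin²(jπx/a) dx = a²/4, ∫x²·sin²(jπx/a) dx = a³·(1/6 − 1/(4j²π²)); cross terms ∫x·sin(jπx/a)·sin(lπx/a) dx = 0 for j + l even and −4jla²/(π²(j² − l²)²) for j + l odd, ∫x²·sin(jπx/a)·sin(lπx/a) dx = (−1)^(j+l)·4jla³/(π²(j² − l²)²); higher powers the same way via product-to-sum and parts.
State is unnormalized: ∫|φ|² dx = 28.210, and ∫φ*·x·φ dx = 96.901, so ⟨x⟩ = 96.901 / 28.210.
⟨x⟩ = 3.4350.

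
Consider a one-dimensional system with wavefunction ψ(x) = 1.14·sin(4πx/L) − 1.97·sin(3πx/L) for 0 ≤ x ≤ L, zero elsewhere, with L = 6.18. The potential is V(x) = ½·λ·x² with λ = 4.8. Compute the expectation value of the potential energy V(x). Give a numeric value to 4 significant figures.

45.87

⟨V⟩ = ∫ V(x)·|ψ|² dx / ∫|ψ|² dx.
On 0 ≤ x ≤ L (j ≠ l): ∫sin²(jπx/L) dx = L/2, ∫sin(jπx/L)·sin(lπx/L) dx = 0; diagonal moments ∫x·sin²(jπx/L) dx = L²/4, ∫x²·sin²(jπx/L) dx = L³·(1/6 − 1/(4j²π²)); cross terms ∫x·sin(jπx/L)·sin(lπx/L) dx = 0 for j + l even and −4jlL²/(π²(j² − l²)²) for j + l odd, ∫x²·sin(jπx/L)·sin(lπx/L) dx = (−1)^(j+l)·4jlL³/(π²(j² − l²)²); higher powers the same way via product-to-sum and parts.
State is unnormalized: ∫|ψ|² dx = 16.008, and ∫ψ*·V(x)·ψ dx = 734.28, so ⟨V⟩ = 734.28 / 16.008.
⟨V⟩ = 45.870.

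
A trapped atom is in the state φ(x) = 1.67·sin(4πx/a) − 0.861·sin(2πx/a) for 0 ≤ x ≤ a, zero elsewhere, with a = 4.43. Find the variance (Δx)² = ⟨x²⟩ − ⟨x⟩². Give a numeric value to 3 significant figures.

0.814

Compute ⟨x⟩ and ⟨x²⟩ separately, then (Δx)² = ⟨x²⟩ − ⟨x⟩².
On 0 ≤ x ≤ a (j ≠ l): ∫sin²(jπx/a) dx = a/2, ∫sin(jπx/a)·sin(lπx/a) dx = 0; diagonal moments ∫x·sin²(jπx/a) dx = a²/4, ∫x²·sin²(jπx/a) dx = a³·(1/6 − 1/(4j²π²)); cross terms ∫x·sin(jπx/a)·sin(lπx/a) dx = 0 for j + l even and −4jla²/(π²(j² − l²)²) for j + l odd, ∫x²·sin(jπx/a)·sin(lπx/a) dx = (−1)^(j+l)·4jla³/(π²(j² − l²)²); higher powers the same way via product-to-sum and parts.
Normalization: ∫|φ|² dx = 7.8194.
⟨x⟩ = 2.2150 and ⟨x²⟩ = 5.7204.
(Δx)² = 5.7204 − (2.2150)² = 0.81422.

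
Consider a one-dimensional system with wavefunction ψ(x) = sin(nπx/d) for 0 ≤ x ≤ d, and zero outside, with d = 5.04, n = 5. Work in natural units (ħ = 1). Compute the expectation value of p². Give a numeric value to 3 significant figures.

9.71

p² ψ = −ħ² d²ψ/dx²; ⟨p²⟩ = −ħ² ∫ ψ*·ψ'' dx / ∫|ψ|² dx.
d/dx sin(nπx/d) = (nπ/d)·cos(nπx/d) and d²/dx² sin(nπx/d) = −(nπ/d)²·sin(nπx/d); on 0 ≤ x ≤ d, ∫sin²(nπx/d) dx = d/2 and ∫sin(nπx/d)·cos(nπx/d) dx = 0.
State is unnormalized: ∫|ψ|² dx = 2.5200, and ∫ψ*·(−ħ² ψ'') dx = 24.478, so ⟨p²⟩ = 24.478 / 2.5200.
⟨p²⟩ = 9.7136.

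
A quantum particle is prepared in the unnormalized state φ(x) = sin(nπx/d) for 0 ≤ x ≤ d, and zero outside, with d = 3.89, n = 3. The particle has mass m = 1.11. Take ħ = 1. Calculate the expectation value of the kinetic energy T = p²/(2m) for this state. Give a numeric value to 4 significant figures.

T = −(ħ²/2m) d²/dx², so ⟨T⟩ = −(ħ²/2m) ∫ φ*·φ'' dx / ∫|φ|² dx; with m = 1.11.
d/dx sin(nπx/d) = (nπ/d)·cos(nπx/d) and d²/dx² sin(nπx/d) = −(nπ/d)²·sin(nπx/d); on 0 ≤ x ≤ d, ∫sin²(nπx/d) dx = d/2 and ∫sin(nπx/d)·cos(nπx/d) dx = 0.
State is unnormalized: ∫|φ|² dx = 1.9450, and ∫φ*·(−ħ²/2m · φ'') dx = 5.1429, so ⟨T⟩ = 5.1429 / 1.9450.
⟨T⟩ = 2.6442.

2.644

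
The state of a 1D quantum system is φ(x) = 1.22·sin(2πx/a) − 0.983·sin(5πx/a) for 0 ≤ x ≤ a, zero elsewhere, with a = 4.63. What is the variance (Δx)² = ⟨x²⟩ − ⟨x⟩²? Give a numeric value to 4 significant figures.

1.598

Compute ⟨x⟩ and ⟨x²⟩ separately, then (Δx)² = ⟨x²⟩ − ⟨x⟩².
On 0 ≤ x ≤ a (j ≠ l): ∫sin²(jπx/a) dx = a/2, ∫sin(jπx/a)·sin(lπx/a) dx = 0; diagonal moments ∫x·sin²(jπx/a) dx = a²/4, ∫x²·sin²(jπx/a) dx = a³·(1/6 − 1/(4j²π²)); cross terms ∫x·sin(jπx/a)·sin(lπx/a) dx = 0 for j + l even and −4jla²/(π²(j² − l²)²) for j + l odd, ∫x²·sin(jπx/a)·sin(lπx/a) dx = (−1)^(j+l)·4jla³/(π²(j² − l²)²); higher powers the same way via product-to-sum and parts.
Normalization: ∫|φ|² dx = 5.6826.
⟨x⟩ = 2.3982 and ⟨x²⟩ = 7.3489.
(Δx)² = 7.3489 − (2.3982)² = 1.5978.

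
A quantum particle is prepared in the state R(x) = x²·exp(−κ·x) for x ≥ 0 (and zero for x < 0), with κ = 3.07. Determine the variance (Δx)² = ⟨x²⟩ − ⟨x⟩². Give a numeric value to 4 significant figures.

0.1326

Compute ⟨x⟩ and ⟨x²⟩ separately, then (Δx)² = ⟨x²⟩ − ⟨x⟩².
Every integrand reduces to terms xʲ·e^(−2κx) on [0, ∞); use ∫₀^∞ xʲ·e^(−2κx) dx = j!/(2κ)^(j+1).
Normalization: ∫|R|² dx = 0.0027502.
⟨x⟩ = 0.81433 and ⟨x²⟩ = 0.79576.
(Δx)² = 0.79576 − (0.81433)² = 0.13263.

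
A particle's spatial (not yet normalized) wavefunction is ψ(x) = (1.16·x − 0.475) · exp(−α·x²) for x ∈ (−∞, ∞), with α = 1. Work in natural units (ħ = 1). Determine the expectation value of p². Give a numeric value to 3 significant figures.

2.20

p² ψ = −ħ² d²ψ/dx²; ⟨p²⟩ = −ħ² ∫ ψ*·ψ'' dx / ∫|ψ|² dx.
Expand each integrand as polynomial × e^(−2αx²) and use ∫x^(2j)·e^(−2αx²) dx = (2j−1)!!/(4α)^j · √(π/(2α)), odd powers → 0; here √(π/(2α)) = 1.2533. Differentiate with the product rule, d/dx e^(−αx²) = −2αx·e^(−αx²).
State is unnormalized: ∫|ψ|² dx = 0.70439, and ∫ψ*·(−ħ² ψ'') dx = 1.5476, so ⟨p²⟩ = 1.5476 / 0.70439.
⟨p²⟩ = 2.1971.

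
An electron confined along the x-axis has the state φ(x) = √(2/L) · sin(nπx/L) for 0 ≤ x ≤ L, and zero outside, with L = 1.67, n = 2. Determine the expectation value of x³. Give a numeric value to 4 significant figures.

1.076

⟨x³⟩ = ∫ x³·|φ|² dx (integrals over the domain).
With sin²θ = (1 − cos2θ)/2 on 0 ≤ x ≤ L: ∫sin²(nπx/L) dx = L/2, ∫x·sin²(nπx/L) dx = L²/4, ∫x²·sin²(nπx/L) dx = L³·(1/6 − 1/(4n²π²)); higher powers xᵏ the same way, integrating xᵏ·cos(2nπx/L) by parts.
⟨x³⟩ = 1.0759.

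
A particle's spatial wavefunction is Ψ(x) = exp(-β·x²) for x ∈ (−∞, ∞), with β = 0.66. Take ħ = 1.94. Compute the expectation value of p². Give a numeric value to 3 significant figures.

p² Ψ = −ħ² d²Ψ/dx²; ⟨p²⟩ = −ħ² ∫ Ψ*·Ψ'' dx / ∫|Ψ|² dx.
Gaussian moments: ∫x^(2j)·e^(−2βx²) dx = (2j−1)!!/(4β)^j · √(π/(2β)), odd powers integrate to 0; here √(π/(2β)) = 1.5427. Derivatives: d/dx e^(−βx²) = −2βx·e^(−βx²), d²/dx² e^(−βx²) = (4β²x² − 2β)·e^(−βx²).
State is unnormalized: ∫|Ψ|² dx = 1.5427, and ∫Ψ*·(−ħ² Ψ'') dx = 3.8321, so ⟨p²⟩ = 3.8321 / 1.5427.
⟨p²⟩ = 2.4840.

2.48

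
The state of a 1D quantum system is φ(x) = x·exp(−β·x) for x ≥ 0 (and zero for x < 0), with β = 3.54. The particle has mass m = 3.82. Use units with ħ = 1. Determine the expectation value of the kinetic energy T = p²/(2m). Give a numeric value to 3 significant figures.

1.64

T = −(ħ²/2m) d²/dx², so ⟨T⟩ = −(ħ²/2m) ∫ φ*·φ'' dx / ∫|φ|² dx; with m = 3.82.
Differentiate x·exp(−β·x) with the product rule; every integrand then reduces to terms xʲ·e^(−2βx) on [0, ∞), with ∫₀^∞ xʲ·e^(−2βx) dx = j!/(2β)^(j+1).
State is unnormalized: ∫|φ|² dx = 0.0056355, and ∫φ*·(−ħ²/2m · φ'') dx = 0.0092436, so ⟨T⟩ = 0.0092436 / 0.0056355.
⟨T⟩ = 1.6403.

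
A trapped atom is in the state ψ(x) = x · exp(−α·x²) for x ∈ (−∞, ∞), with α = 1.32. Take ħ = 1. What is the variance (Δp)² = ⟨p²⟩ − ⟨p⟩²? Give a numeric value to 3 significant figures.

3.96

Compute ⟨p⟩ and ⟨p²⟩ separately; (Δp)² = ⟨p²⟩ − ⟨p⟩².
Expand each integrand as polynomial × e^(−2αx²) and use ∫x^(2j)·e^(−2αx²) dx = (2j−1)!!/(4α)^j · √(π/(2α)), odd powers → 0; here √(π/(2α)) = 1.0909. Differentiate with the product rule, d/dx e^(−αx²) = −2αx·e^(−αx²).
Normalization: ∫|ψ|² dx = 0.20660.
⟨p⟩ = 0.0000 and ⟨p²⟩ = 3.9600.
(Δp)² = 3.9600 − (0.0000)² = 3.9600.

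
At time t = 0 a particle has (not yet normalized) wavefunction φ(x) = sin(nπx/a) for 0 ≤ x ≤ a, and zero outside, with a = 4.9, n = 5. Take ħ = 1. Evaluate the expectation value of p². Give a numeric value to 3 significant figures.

10.3

p² φ = −ħ² d²φ/dx²; ⟨p²⟩ = −ħ² ∫ φ*·φ'' dx / ∫|φ|² dx.
d/dx sin(nπx/a) = (nπ/a)·cos(nπx/a) and d²/dx² sin(nπx/a) = −(nπ/a)²·sin(nπx/a); on 0 ≤ x ≤ a, ∫sin²(nπx/a) dx = a/2 and ∫sin(nπx/a)·cos(nπx/a) dx = 0.
State is unnormalized: ∫|φ|² dx = 2.4500, and ∫φ*·(−ħ² φ'') dx = 25.178, so ⟨p²⟩ = 25.178 / 2.4500.
⟨p²⟩ = 10.277.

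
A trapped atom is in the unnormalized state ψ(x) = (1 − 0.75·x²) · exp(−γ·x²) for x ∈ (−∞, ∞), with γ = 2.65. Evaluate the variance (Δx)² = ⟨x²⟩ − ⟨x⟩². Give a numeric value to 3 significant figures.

Compute ⟨x⟩ and ⟨x²⟩ separately, then (Δx)² = ⟨x²⟩ − ⟨x⟩².
Expand each integrand as polynomial × e^(−2γx²) and use ∫x^(2j)·e^(−2γx²) dx = (2j−1)!!/(4γ)^j · √(π/(2γ)), odd powers → 0; here √(π/(2γ)) = 0.76990.
Normalization: ∫|ψ|² dx = 0.67252.
⟨x⟩ = 0.0000 and ⟨x²⟩ = 0.070261.
(Δx)² = 0.070261 − (0.0000)² = 0.070261.

0.0703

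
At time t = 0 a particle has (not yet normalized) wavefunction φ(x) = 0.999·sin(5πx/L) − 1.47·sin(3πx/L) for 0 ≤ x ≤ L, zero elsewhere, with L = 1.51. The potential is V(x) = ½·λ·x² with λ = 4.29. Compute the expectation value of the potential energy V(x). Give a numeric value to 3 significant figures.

⟨V⟩ = ∫ V(x)·|φ|² dx / ∫|φ|² dx.
On 0 ≤ x ≤ L (j ≠ l): ∫sin²(jπx/L) dx = L/2, ∫sin(jπx/L)·sin(lπx/L) dx = 0; diagonal moments ∫x·sin²(jπx/L) dx = L²/4, ∫x²·sin²(jπx/L) dx = L³·(1/6 − 1/(4j²π²)); cross terms ∫x·sin(jπx/L)·sin(lπx/L) dx = 0 for j + l even and −4jlL²/(π²(j² − l²)²) for j + l odd, ∫x²·sin(jπx/L)·sin(lπx/L) dx = (−1)^(j+l)·4jlL³/(π²(j² − l²)²); higher powers the same way via product-to-sum and parts.
State is unnormalized: ∫|φ|² dx = 2.3850, and ∫φ*·V(x)·φ dx = 3.3207, so ⟨V⟩ = 3.3207 / 2.3850.
⟨V⟩ = 1.3923.

1.39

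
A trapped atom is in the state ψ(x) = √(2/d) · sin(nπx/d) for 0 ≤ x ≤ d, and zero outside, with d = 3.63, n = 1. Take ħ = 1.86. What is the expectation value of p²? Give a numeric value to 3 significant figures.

p² ψ = −ħ² d²ψ/dx²; ⟨p²⟩ = −ħ² ∫ ψ*·ψ'' dx.
d/dx sin(nπx/d) = (nπ/d)·cos(nπx/d) and d²/dx² sin(nπx/d) = −(nπ/d)²·sin(nπx/d); on 0 ≤ x ≤ d, ∫sin²(nπx/d) dx = d/2 and ∫sin(nπx/d)·cos(nπx/d) dx = 0.
⟨p²⟩ = 2.5913.

2.59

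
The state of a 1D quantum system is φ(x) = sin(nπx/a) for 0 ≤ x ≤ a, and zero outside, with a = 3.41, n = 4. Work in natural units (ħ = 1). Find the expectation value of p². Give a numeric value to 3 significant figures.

p² φ = −ħ² d²φ/dx²; ⟨p²⟩ = −ħ² ∫ φ*·φ'' dx / ∫|φ|² dx.
d/dx sin(nπx/a) = (nπ/a)·cos(nπx/a) and d²/dx² sin(nπx/a) = −(nπ/a)²·sin(nπx/a); on 0 ≤ x ≤ a, ∫sin²(nπx/a) dx = a/2 and ∫sin(nπx/a)·cos(nπx/a) dx = 0.
State is unnormalized: ∫|φ|² dx = 1.7050, and ∫φ*·(−ħ² φ'') dx = 23.154, so ⟨p²⟩ = 23.154 / 1.7050.
⟨p²⟩ = 13.580.

13.6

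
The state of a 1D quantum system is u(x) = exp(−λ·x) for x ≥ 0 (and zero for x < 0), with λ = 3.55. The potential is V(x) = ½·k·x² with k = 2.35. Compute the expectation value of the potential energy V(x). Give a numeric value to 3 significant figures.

⟨V⟩ = ∫ V(x)·|u|² dx / ∫|u|² dx.
Every integrand reduces to terms xʲ·e^(−2λx) on [0, ∞); use ∫₀^∞ xʲ·e^(−2λx) dx = j!/(2λ)^(j+1).
State is unnormalized: ∫|u|² dx = 0.14085, and ∫u*·V(x)·u dx = 0.0065659, so ⟨V⟩ = 0.0065659 / 0.14085.
⟨V⟩ = 0.046618.

0.0466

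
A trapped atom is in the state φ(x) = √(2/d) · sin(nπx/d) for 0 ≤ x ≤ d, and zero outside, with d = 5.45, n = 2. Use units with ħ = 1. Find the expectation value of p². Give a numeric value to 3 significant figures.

1.33

p² φ = −ħ² d²φ/dx²; ⟨p²⟩ = −ħ² ∫ φ*·φ'' dx.
d/dx sin(nπx/d) = (nπ/d)·cos(nπx/d) and d²/dx² sin(nπx/d) = −(nπ/d)²·sin(nπx/d); on 0 ≤ x ≤ d, ∫sin²(nπx/d) dx = d/2 and ∫sin(nπx/d)·cos(nπx/d) dx = 0.
⟨p²⟩ = 1.3291.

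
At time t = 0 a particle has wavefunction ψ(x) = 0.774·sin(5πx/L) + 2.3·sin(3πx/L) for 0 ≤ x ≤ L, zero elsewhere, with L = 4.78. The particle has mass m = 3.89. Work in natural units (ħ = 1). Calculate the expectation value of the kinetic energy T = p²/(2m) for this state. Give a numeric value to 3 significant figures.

0.590

T = −(ħ²/2m) d²/dx², so ⟨T⟩ = −(ħ²/2m) ∫ ψ*·ψ'' dx / ∫|ψ|² dx; with m = 3.89.
d²/dx² sin(jπx/L) = −(jπ/L)²·sin(jπx/L); on 0 ≤ x ≤ L, ∫sin²(jπx/L) dx = L/2 and ∫sin(jπx/L)·sin(lπx/L) dx = 0 for j ≠ l, so only diagonal terms survive in ∫|ψ|² and ∫ψ·ψ″; ∫ψ·ψ′ dx = [ψ²/2] between the walls = 0.
State is unnormalized: ∫|ψ|² dx = 14.075, and ∫ψ*·(−ħ²/2m · ψ'') dx = 8.3051, so ⟨T⟩ = 8.3051 / 14.075.
⟨T⟩ = 0.59007.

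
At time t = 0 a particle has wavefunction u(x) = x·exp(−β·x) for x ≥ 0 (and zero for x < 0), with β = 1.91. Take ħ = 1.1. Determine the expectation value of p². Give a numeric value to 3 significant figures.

p² u = −ħ² d²u/dx²; ⟨p²⟩ = −ħ² ∫ u*·u'' dx / ∫|u|² dx.
Differentiate x·exp(−β·x) with the product rule; every integrand then reduces to terms xʲ·e^(−2βx) on [0, ∞), with ∫₀^∞ xʲ·e^(−2βx) dx = j!/(2β)^(j+1).
State is unnormalized: ∫|u|² dx = 0.035879, and ∫u*·(−ħ² u'') dx = 0.15838, so ⟨p²⟩ = 0.15838 / 0.035879.
⟨p²⟩ = 4.4142.

4.41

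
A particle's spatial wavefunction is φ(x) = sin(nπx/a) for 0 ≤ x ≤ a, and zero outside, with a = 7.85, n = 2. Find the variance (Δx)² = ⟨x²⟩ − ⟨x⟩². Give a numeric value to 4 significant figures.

Compute ⟨x⟩ and ⟨x²⟩ separately, then (Δx)² = ⟨x²⟩ − ⟨x⟩².
With sin²θ = (1 − cos2θ)/2 on 0 ≤ x ≤ a: ∫sin²(nπx/a) dx = a/2, ∫x·sin²(nπx/a) dx = a²/4, ∫x²·sin²(nπx/a) dx = a³·(1/6 − 1/(4n²π²)); higher powers xᵏ the same way, integrating xᵏ·cos(2nπx/a) by parts.
Normalization: ∫|φ|² dx = 3.9250.
⟨x⟩ = 3.9250 and ⟨x²⟩ = 19.760.
(Δx)² = 19.760 − (3.9250)² = 4.3548.

4.355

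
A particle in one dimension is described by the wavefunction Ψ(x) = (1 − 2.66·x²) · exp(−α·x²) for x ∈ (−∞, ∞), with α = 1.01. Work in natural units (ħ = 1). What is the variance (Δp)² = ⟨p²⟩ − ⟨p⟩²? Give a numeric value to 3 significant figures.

5.49

Compute ⟨p⟩ and ⟨p²⟩ separately; (Δp)² = ⟨p²⟩ − ⟨p⟩².
Expand each integrand as polynomial × e^(−2αx²) and use ∫x^(2j)·e^(−2αx²) dx = (2j−1)!!/(4α)^j · √(π/(2α)), odd powers → 0; here √(π/(2α)) = 1.2471. Differentiate with the product rule, d/dx e^(−αx²) = −2αx·e^(−αx²).
Normalization: ∫|Ψ|² dx = 1.2268.
⟨p⟩ = 0.0000 and ⟨p²⟩ = 5.4945.
(Δp)² = 5.4945 − (0.0000)² = 5.4945.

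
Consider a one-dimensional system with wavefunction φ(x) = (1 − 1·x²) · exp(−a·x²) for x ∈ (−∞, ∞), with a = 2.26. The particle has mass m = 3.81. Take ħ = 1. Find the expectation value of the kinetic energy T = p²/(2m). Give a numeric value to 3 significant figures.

T = −(ħ²/2m) d²/dx², so ⟨T⟩ = −(ħ²/2m) ∫ φ*·φ'' dx / ∫|φ|² dx; with m = 3.81.
Expand each integrand as polynomial × e^(−2ax²) and use ∫x^(2j)·e^(−2ax²) dx = (2j−1)!!/(4a)^j · √(π/(2a)), odd powers → 0; here √(π/(2a)) = 0.83369. Differentiate with the product rule, d/dx e^(−ax²) = −2ax·e^(−ax²).
State is unnormalized: ∫|φ|² dx = 0.67985, and ∫φ*·(−ħ²/2m · φ'') dx = 0.32315, so ⟨T⟩ = 0.32315 / 0.67985.
⟨T⟩ = 0.47532.

0.475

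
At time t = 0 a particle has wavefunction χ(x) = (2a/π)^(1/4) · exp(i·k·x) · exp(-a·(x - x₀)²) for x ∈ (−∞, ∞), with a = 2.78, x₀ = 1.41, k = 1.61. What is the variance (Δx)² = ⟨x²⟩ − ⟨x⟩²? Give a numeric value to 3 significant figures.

0.0899

Compute ⟨x⟩ and ⟨x²⟩ separately, then (Δx)² = ⟨x²⟩ − ⟨x⟩².
Gaussian moments (u = x − x₀): ∫u^(2j)·e^(−2au²) du = (2j−1)!!/(4a)^j · √(π/(2a)), odd powers integrate to 0; here √(π/(2a)) = 0.75169.
⟨x⟩ = 1.4100 and ⟨x²⟩ = 2.0780.
(Δx)² = 2.0780 − (1.4100)² = 0.089928.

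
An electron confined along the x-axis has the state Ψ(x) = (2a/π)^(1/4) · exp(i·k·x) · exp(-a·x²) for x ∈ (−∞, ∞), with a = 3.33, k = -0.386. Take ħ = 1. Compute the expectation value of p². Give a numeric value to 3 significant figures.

p² Ψ = −ħ² d²Ψ/dx²; ⟨p²⟩ = −ħ² ∫ Ψ*·Ψ'' dx.
Gaussian moments: ∫x^(2j)·e^(−2ax²) dx = (2j−1)!!/(4a)^j · √(π/(2a)), odd powers integrate to 0; here √(π/(2a)) = 0.68681. Derivatives: Ψ′ = (ik − 2ax)·Ψ, Ψ″ = ((ik − 2ax)² − 2a)·Ψ; the odd-in-x pieces drop out.
⟨p²⟩ = 3.4790.

3.48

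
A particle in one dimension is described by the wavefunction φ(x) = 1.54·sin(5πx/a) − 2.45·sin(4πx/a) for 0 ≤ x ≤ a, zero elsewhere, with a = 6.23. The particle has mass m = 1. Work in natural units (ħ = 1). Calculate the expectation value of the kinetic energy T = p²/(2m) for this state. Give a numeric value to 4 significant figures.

2.358

T = −(ħ²/2m) d²/dx², so ⟨T⟩ = −(ħ²/2m) ∫ φ*·φ'' dx / ∫|φ|² dx; with m = 1.
d²/dx² sin(jπx/a) = −(jπ/a)²·sin(jπx/a); on 0 ≤ x ≤ a, ∫sin²(jπx/a) dx = a/2 and ∫sin(jπx/a)·sin(lπx/a) dx = 0 for j ≠ l, so only diagonal terms survive in ∫|φ|² and ∫φ·φ″; ∫φ·φ′ dx = [φ²/2] between the walls = 0.
State is unnormalized: ∫|φ|² dx = 26.085, and ∫φ*·(−ħ²/2m · φ'') dx = 61.519, so ⟨T⟩ = 61.519 / 26.085.
⟨T⟩ = 2.3584.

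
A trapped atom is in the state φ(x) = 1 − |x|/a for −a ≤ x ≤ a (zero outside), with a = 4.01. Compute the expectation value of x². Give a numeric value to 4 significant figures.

⟨x²⟩ = ∫ x²·|φ|² dx / ∫|φ|² dx (integrals over the domain).
φ is even, so ∫ over [−a, a] = 2∫₀ᵃ with φ = 1 − x/a there: ∫₀ᵃ (1 − x/a)² dx = a/3, ∫₀ᵃ x²(1 − x/a)² dx = a³/30, ∫₀ᵃ x⁴(1 − x/a)² dx = a⁵/105.
State is unnormalized: ∫|φ|² dx = 2.6733, and ∫φ*·x²·φ dx = 4.2987, so ⟨x²⟩ = 4.2987 / 2.6733.
⟨x²⟩ = 1.6080.

1.608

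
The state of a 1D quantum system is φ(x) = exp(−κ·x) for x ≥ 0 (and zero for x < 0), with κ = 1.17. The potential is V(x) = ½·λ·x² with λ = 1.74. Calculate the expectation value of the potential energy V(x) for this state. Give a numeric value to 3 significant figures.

⟨V⟩ = ∫ V(x)·|φ|² dx / ∫|φ|² dx.
Every integrand reduces to terms xʲ·e^(−2κx) on [0, ∞); use ∫₀^∞ xʲ·e^(−2κx) dx = j!/(2κ)^(j+1).
State is unnormalized: ∫|φ|² dx = 0.42735, and ∫φ*·V(x)·φ dx = 0.13580, so ⟨V⟩ = 0.13580 / 0.42735.
⟨V⟩ = 0.31777.

0.318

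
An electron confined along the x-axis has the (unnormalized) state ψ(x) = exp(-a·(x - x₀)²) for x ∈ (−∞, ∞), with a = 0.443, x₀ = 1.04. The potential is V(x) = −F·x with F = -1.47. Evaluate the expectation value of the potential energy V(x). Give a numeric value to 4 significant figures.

⟨V⟩ = ∫ V(x)·|ψ|² dx / ∫|ψ|² dx.
Gaussian moments (u = x − x₀): ∫u^(2j)·e^(−2au²) du = (2j−1)!!/(4a)^j · √(π/(2a)), odd powers integrate to 0; here √(π/(2a)) = 1.8830.
State is unnormalized: ∫|ψ|² dx = 1.8830, and ∫ψ*·V(x)·ψ dx = 2.8788, so ⟨V⟩ = 2.8788 / 1.8830.
⟨V⟩ = 1.5288.

1.529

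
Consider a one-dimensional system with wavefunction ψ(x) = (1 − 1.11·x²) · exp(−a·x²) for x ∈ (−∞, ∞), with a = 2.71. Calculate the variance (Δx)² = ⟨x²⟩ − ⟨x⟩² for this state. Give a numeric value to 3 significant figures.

0.0606

Compute ⟨x⟩ and ⟨x²⟩ separately, then (Δx)² = ⟨x²⟩ − ⟨x⟩².
Expand each integrand as polynomial × e^(−2ax²) and use ∫x^(2j)·e^(−2ax²) dx = (2j−1)!!/(4a)^j · √(π/(2a)), odd powers → 0; here √(π/(2a)) = 0.76133.
Normalization: ∫|ψ|² dx = 0.62936.
⟨x⟩ = 0.0000 and ⟨x²⟩ = 0.060584.
(Δx)² = 0.060584 − (0.0000)² = 0.060584.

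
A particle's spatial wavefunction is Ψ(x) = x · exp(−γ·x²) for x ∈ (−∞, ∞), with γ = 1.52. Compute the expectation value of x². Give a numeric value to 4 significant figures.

0.4934

⟨x²⟩ = ∫ x²·|Ψ|² dx / ∫|Ψ|² dx (integrals over the domain).
Expand each integrand as polynomial × e^(−2γx²) and use ∫x^(2j)·e^(−2γx²) dx = (2j−1)!!/(4γ)^j · √(π/(2γ)), odd powers → 0; here √(π/(2γ)) = 1.0166.
State is unnormalized: ∫|Ψ|² dx = 0.16720, and ∫Ψ*·x²·Ψ dx = 0.082500, so ⟨x²⟩ = 0.082500 / 0.16720.
⟨x²⟩ = 0.49342.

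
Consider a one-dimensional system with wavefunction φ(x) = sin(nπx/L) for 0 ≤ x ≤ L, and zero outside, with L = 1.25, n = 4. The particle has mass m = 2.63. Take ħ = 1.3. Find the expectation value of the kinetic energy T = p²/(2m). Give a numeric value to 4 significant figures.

32.47

T = −(ħ²/2m) d²/dx², so ⟨T⟩ = −(ħ²/2m) ∫ φ*·φ'' dx / ∫|φ|² dx; with m = 2.63.
d/dx sin(nπx/L) = (nπ/L)·cos(nπx/L) and d²/dx² sin(nπx/L) = −(nπ/L)²·sin(nπx/L); on 0 ≤ x ≤ L, ∫sin²(nπx/L) dx = L/2 and ∫sin(nπx/L)·cos(nπx/L) dx = 0.
State is unnormalized: ∫|φ|² dx = 0.62500, and ∫φ*·(−ħ²/2m · φ'') dx = 20.295, so ⟨T⟩ = 20.295 / 0.62500.
⟨T⟩ = 32.471.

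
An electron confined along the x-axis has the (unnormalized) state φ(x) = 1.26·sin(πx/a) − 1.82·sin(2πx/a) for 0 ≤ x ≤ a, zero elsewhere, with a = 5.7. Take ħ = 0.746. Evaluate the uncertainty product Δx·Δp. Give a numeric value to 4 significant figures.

Δx = √(⟨x²⟩−⟨x⟩²), Δp = √(⟨p²⟩−⟨p⟩²).
On 0 ≤ x ≤ a (j ≠ l): ∫sin²(jπx/a) dx = a/2, ∫sin(jπx/a)·sin(lπx/a) dx = 0; diagonal moments ∫x·sin²(jπx/a) dx = a²/4, ∫x²·sin²(jπx/a) dx = a³·(1/6 − 1/(4j²π²)); cross terms ∫x·sin(jπx/a)·sin(lπx/a) dx = 0 for j + l even and −4jla²/(π²(j² − l²)²) for j + l odd, ∫x²·sin(jπx/a)·sin(lπx/a) dx = (−1)^(j+l)·4jla³/(π²(j² − l²)²); higher powers the same way via product-to-sum and parts. d²/dx² sin(jπx/a) = −(jπ/a)²·sin(jπx/a); on 0 ≤ x ≤ a, ∫sin²(jπx/a) dx = a/2 and ∫sin(jπx/a)·sin(lπx/a) dx = 0 for j ≠ l, so only diagonal terms survive in ∫|φ|² and ∫φ·φ″; ∫φ·φ′ dx = [φ²/2] between the walls = 0.
Normalization: ∫|φ|² dx = 13.965.
⟨x⟩ = 3.8110, ⟨x²⟩ = 15.496 ⇒ Δx = 0.98615.
⟨p⟩ = 0.0000, ⟨p²⟩ = 0.51190 ⇒ Δp = 0.71547.
Δx·Δp = 0.70556.

0.7056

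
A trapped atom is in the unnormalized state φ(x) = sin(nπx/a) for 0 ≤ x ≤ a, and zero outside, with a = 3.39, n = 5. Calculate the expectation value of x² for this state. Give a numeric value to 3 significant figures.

⟨x²⟩ = ∫ x²·|φ|² dx / ∫|φ|² dx (integrals over the domain).
With sin²θ = (1 − cos2θ)/2 on 0 ≤ x ≤ a: ∫sin²(nπx/a) dx = a/2, ∫x·sin²(nπx/a) dx = a²/4, ∫x²·sin²(nπx/a) dx = a³·(1/6 − 1/(4n²π²)); higher powers xᵏ the same way, integrating xᵏ·cos(2nπx/a) by parts.
State is unnormalized: ∫|φ|² dx = 1.6950, and ∫φ*·x²·φ dx = 6.4536, so ⟨x²⟩ = 6.4536 / 1.6950.
⟨x²⟩ = 3.8074.

3.81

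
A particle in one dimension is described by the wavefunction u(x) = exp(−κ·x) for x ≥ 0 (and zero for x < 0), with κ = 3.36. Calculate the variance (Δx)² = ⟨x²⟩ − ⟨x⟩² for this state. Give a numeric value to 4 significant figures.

0.02214

Compute ⟨x⟩ and ⟨x²⟩ separately, then (Δx)² = ⟨x²⟩ − ⟨x⟩².
Every integrand reduces to terms xʲ·e^(−2κx) on [0, ∞); use ∫₀^∞ xʲ·e^(−2κx) dx = j!/(2κ)^(j+1).
Normalization: ∫|u|² dx = 0.14881.
⟨x⟩ = 0.14881 and ⟨x²⟩ = 0.044289.
(Δx)² = 0.044289 − (0.14881)² = 0.022144.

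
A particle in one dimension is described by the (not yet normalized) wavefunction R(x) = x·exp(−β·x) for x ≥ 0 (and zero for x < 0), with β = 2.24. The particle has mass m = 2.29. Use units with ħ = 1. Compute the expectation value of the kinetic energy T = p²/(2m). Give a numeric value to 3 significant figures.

1.10

T = −(ħ²/2m) d²/dx², so ⟨T⟩ = −(ħ²/2m) ∫ R*·R'' dx / ∫|R|² dx; with m = 2.29.
Differentiate x·exp(−β·x) with the product rule; every integrand then reduces to terms xʲ·e^(−2βx) on [0, ∞), with ∫₀^∞ xʲ·e^(−2βx) dx = j!/(2β)^(j+1).
State is unnormalized: ∫|R|² dx = 0.022243, and ∫R*·(−ħ²/2m · R'') dx = 0.024368, so ⟨T⟩ = 0.024368 / 0.022243.
⟨T⟩ = 1.0955.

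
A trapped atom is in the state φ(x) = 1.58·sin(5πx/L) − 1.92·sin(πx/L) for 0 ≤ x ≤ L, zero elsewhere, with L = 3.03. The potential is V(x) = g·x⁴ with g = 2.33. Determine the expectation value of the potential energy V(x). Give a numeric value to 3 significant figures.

26.3

⟨V⟩ = ∫ V(x)·|φ|² dx / ∫|φ|² dx.
On 0 ≤ x ≤ L (j ≠ l): ∫sin²(jπx/L) dx = L/2, ∫sin(jπx/L)·sin(lπx/L) dx = 0; diagonal moments ∫x·sin²(jπx/L) dx = L²/4, ∫x²·sin²(jπx/L) dx = L³·(1/6 − 1/(4j²π²)); cross terms ∫x·sin(jπx/L)·sin(lπx/L) dx = 0 for j + l even and −4jlL²/(π²(j² − l²)²) for j + l odd, ∫x²·sin(jπx/L)·sin(lπx/L) dx = (−1)^(j+l)·4jlL³/(π²(j² − l²)²); higher powers the same way via product-to-sum and parts.
State is unnormalized: ∫|φ|² dx = 9.3669, and ∫φ*·V(x)·φ dx = 246.68, so ⟨V⟩ = 246.68 / 9.3669.
⟨V⟩ = 26.335.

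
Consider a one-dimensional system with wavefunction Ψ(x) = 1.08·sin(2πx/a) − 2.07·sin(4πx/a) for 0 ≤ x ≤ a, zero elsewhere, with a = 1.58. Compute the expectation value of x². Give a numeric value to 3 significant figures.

⟨x²⟩ = ∫ x²·|Ψ|² dx / ∫|Ψ|² dx (integrals over the domain).
On 0 ≤ x ≤ a (j ≠ l): ∫sin²(jπx/a) dx = a/2, ∫sin(jπx/a)·sin(lπx/a) dx = 0; diagonal moments ∫x·sin²(jπx/a) dx = a²/4, ∫x²·sin²(jπx/a) dx = a³·(1/6 − 1/(4j²π²)); cross terms ∫x·sin(jπx/a)·sin(lπx/a) dx = 0 for j + l even and −4jla²/(π²(j² − l²)²) for j + l odd, ∫x²·sin(jπx/a)·sin(lπx/a) dx = (−1)^(j+l)·4jla³/(π²(j² − l²)²); higher powers the same way via product-to-sum and parts.
State is unnormalized: ∫|Ψ|² dx = 4.3065, and ∫Ψ*·x²·Ψ dx = 3.1306, so ⟨x²⟩ = 3.1306 / 4.3065.
⟨x²⟩ = 0.72695.

0.727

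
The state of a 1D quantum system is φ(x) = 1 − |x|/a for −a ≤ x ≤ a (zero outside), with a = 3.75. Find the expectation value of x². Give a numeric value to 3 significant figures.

1.41

⟨x²⟩ = ∫ x²·|φ|² dx / ∫|φ|² dx (integrals over the domain).
φ is even, so ∫ over [−a, a] = 2∫₀ᵃ with φ = 1 − x/a there: ∫₀ᵃ (1 − x/a)² dx = a/3, ∫₀ᵃ x²(1 − x/a)² dx = a³/30, ∫₀ᵃ x⁴(1 − x/a)² dx = a⁵/105.
State is unnormalized: ∫|φ|² dx = 2.5000, and ∫φ*·x²·φ dx = 3.5156, so ⟨x²⟩ = 3.5156 / 2.5000.
⟨x²⟩ = 1.4063.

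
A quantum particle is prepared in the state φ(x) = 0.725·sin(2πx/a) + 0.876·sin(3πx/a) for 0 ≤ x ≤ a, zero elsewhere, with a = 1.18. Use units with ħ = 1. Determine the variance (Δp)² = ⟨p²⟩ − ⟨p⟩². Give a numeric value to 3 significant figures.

Compute ⟨p⟩ and ⟨p²⟩ separately; (Δp)² = ⟨p²⟩ − ⟨p⟩².
d²/dx² sin(jπx/a) = −(jπ/a)²·sin(jπx/a); on 0 ≤ x ≤ a, ∫sin²(jπx/a) dx = a/2 and ∫sin(jπx/a)·sin(lπx/a) dx = 0 for j ≠ l, so only diagonal terms survive in ∫|φ|² and ∫φ·φ″; ∫φ·φ′ dx = [φ²/2] between the walls = 0.
Normalization: ∫|φ|² dx = 0.76287.
⟨p⟩ = 0.0000 and ⟨p²⟩ = 49.386.
(Δp)² = 49.386 − (0.0000)² = 49.386.

49.4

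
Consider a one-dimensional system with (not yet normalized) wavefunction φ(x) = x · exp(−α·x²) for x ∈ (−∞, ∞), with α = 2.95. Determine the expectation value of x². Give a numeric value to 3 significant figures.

0.254

⟨x²⟩ = ∫ x²·|φ|² dx / ∫|φ|² dx (integrals over the domain).
Expand each integrand as polynomial × e^(−2αx²) and use ∫x^(2j)·e^(−2αx²) dx = (2j−1)!!/(4α)^j · √(π/(2α)), odd powers → 0; here √(π/(2α)) = 0.72971.
State is unnormalized: ∫|φ|² dx = 0.061840, and ∫φ*·x²·φ dx = 0.015722, so ⟨x²⟩ = 0.015722 / 0.061840.
⟨x²⟩ = 0.25424.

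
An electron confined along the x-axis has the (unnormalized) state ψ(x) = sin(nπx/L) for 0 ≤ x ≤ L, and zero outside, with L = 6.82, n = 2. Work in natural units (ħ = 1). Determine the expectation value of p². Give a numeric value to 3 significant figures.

0.849

p² ψ = −ħ² d²ψ/dx²; ⟨p²⟩ = −ħ² ∫ ψ*·ψ'' dx / ∫|ψ|² dx.
d/dx sin(nπx/L) = (nπ/L)·cos(nπx/L) and d²/dx² sin(nπx/L) = −(nπ/L)²·sin(nπx/L); on 0 ≤ x ≤ L, ∫sin²(nπx/L) dx = L/2 and ∫sin(nπx/L)·cos(nπx/L) dx = 0.
State is unnormalized: ∫|ψ|² dx = 3.4100, and ∫ψ*·(−ħ² ψ'') dx = 2.8943, so ⟨p²⟩ = 2.8943 / 3.4100.
⟨p²⟩ = 0.84877.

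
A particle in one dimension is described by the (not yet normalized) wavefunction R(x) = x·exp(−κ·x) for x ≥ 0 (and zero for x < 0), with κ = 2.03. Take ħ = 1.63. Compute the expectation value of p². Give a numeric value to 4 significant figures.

10.95

p² R = −ħ² d²R/dx²; ⟨p²⟩ = −ħ² ∫ R*·R'' dx / ∫|R|² dx.
Differentiate x·exp(−κ·x) with the product rule; every integrand then reduces to terms xʲ·e^(−2κx) on [0, ∞), with ∫₀^∞ xʲ·e^(−2κx) dx = j!/(2κ)^(j+1).
State is unnormalized: ∫|R|² dx = 0.029885, and ∫R*·(−ħ² R'') dx = 0.32720, so ⟨p²⟩ = 0.32720 / 0.029885.
⟨p²⟩ = 10.949.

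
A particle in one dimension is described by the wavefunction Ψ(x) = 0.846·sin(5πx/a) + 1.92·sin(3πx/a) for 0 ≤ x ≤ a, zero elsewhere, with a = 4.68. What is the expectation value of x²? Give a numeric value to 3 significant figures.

⟨x²⟩ = ∫ x²·|Ψ|² dx / ∫|Ψ|² dx (integrals over the domain).
On 0 ≤ x ≤ a (j ≠ l): ∫sin²(jπx/a) dx = a/2, ∫sin(jπx/a)·sin(lπx/a) dx = 0; diagonal moments ∫x·sin²(jπx/a) dx = a²/4, ∫x²·sin²(jπx/a) dx = a³·(1/6 − 1/(4j²π²)); cross terms ∫x·sin(jπx/a)·sin(lπx/a) dx = 0 for j + l even and −4jla²/(π²(j² − l²)²) for j + l odd, ∫x²·sin(jπx/a)·sin(lπx/a) dx = (−1)^(j+l)·4jla³/(π²(j² − l²)²); higher powers the same way via product-to-sum and parts.
State is unnormalized: ∫|Ψ|² dx = 10.301, and ∫Ψ*·x²·Ψ dx = 81.975, so ⟨x²⟩ = 81.975 / 10.301.
⟨x²⟩ = 7.9580.

7.96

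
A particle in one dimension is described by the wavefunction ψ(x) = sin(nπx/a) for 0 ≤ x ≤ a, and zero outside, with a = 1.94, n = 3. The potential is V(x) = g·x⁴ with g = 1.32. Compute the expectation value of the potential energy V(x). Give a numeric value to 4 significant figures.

3.533

⟨V⟩ = ∫ V(x)·|ψ|² dx / ∫|ψ|² dx.
With sin²θ = (1 − cos2θ)/2 on 0 ≤ x ≤ a: ∫sin²(nπx/a) dx = a/2, ∫x·sin²(nπx/a) dx = a²/4, ∫x²·sin²(nπx/a) dx = a³·(1/6 − 1/(4n²π²)); higher powers xᵏ the same way, integrating xᵏ·cos(2nπx/a) by parts.
State is unnormalized: ∫|ψ|² dx = 0.97000, and ∫ψ*·V(x)·ψ dx = 3.4266, so ⟨V⟩ = 3.4266 / 0.97000.
⟨V⟩ = 3.5325.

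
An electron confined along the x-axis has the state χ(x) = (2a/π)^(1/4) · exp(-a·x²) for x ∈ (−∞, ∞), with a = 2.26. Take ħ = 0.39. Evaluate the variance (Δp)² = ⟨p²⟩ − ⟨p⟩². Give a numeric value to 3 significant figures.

0.344

Compute ⟨p⟩ and ⟨p²⟩ separately; (Δp)² = ⟨p²⟩ − ⟨p⟩².
Gaussian moments: ∫x^(2j)·e^(−2ax²) dx = (2j−1)!!/(4a)^j · √(π/(2a)), odd powers integrate to 0; here √(π/(2a)) = 0.83369. Derivatives: d/dx e^(−ax²) = −2ax·e^(−ax²), d²/dx² e^(−ax²) = (4a²x² − 2a)·e^(−ax²).
⟨p⟩ = 0.0000 and ⟨p²⟩ = 0.34375.
(Δp)² = 0.34375 − (0.0000)² = 0.34375.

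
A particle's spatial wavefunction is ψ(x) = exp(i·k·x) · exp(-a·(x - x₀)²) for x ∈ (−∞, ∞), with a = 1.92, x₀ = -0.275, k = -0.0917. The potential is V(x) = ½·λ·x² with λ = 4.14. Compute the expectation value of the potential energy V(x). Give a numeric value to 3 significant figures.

0.426

⟨V⟩ = ∫ V(x)·|ψ|² dx / ∫|ψ|² dx.
Gaussian moments (u = x − x₀): ∫u^(2j)·e^(−2au²) du = (2j−1)!!/(4a)^j · √(π/(2a)), odd powers integrate to 0; here √(π/(2a)) = 0.90450.
State is unnormalized: ∫|ψ|² dx = 0.90450, and ∫ψ*·V(x)·ψ dx = 0.38539, so ⟨V⟩ = 0.38539 / 0.90450.
⟨V⟩ = 0.42608.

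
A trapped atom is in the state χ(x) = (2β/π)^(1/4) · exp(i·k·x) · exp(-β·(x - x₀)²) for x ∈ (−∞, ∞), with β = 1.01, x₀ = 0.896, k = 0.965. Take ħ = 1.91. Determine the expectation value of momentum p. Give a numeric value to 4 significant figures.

1.843

p χ = −iħ dχ/dx; then ⟨p⟩ = ∫ χ*·(pχ) dx.
Gaussian moments (u = x − x₀): ∫u^(2j)·e^(−2βu²) du = (2j−1)!!/(4β)^j · √(π/(2β)), odd powers integrate to 0; here √(π/(2β)) = 1.2471. Derivatives: χ′ = (ik − 2βu)·χ, χ″ = ((ik − 2βu)² − 2β)·χ; the odd-in-u pieces drop out.
⟨p⟩ = 1.8432.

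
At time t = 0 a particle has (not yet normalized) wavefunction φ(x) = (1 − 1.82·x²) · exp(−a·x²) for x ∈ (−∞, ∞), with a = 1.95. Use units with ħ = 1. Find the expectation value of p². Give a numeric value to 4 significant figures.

p² φ = −ħ² d²φ/dx²; ⟨p²⟩ = −ħ² ∫ φ*·φ'' dx / ∫|φ|² dx.
Expand each integrand as polynomial × e^(−2ax²) and use ∫x^(2j)·e^(−2ax²) dx = (2j−1)!!/(4a)^j · √(π/(2a)), odd powers → 0; here √(π/(2a)) = 0.89752. Differentiate with the product rule, d/dx e^(−ax²) = −2ax·e^(−ax²).
State is unnormalized: ∫|φ|² dx = 0.62527, and ∫φ*·(−ħ² φ'') dx = 3.2339, so ⟨p²⟩ = 3.2339 / 0.62527.
⟨p²⟩ = 5.1720.

5.172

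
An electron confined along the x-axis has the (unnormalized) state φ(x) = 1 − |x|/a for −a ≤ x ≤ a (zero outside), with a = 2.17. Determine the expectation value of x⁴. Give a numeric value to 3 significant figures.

0.634

⟨x⁴⟩ = ∫ x⁴·|φ|² dx / ∫|φ|² dx (integrals over the domain).
φ is even, so ∫ over [−a, a] = 2∫₀ᵃ with φ = 1 − x/a there: ∫₀ᵃ (1 − x/a)² dx = a/3, ∫₀ᵃ x²(1 − x/a)² dx = a³/30, ∫₀ᵃ x⁴(1 − x/a)² dx = a⁵/105.
State is unnormalized: ∫|φ|² dx = 1.4467, and ∫φ*·x⁴·φ dx = 0.91651, so ⟨x⁴⟩ = 0.91651 / 1.4467.
⟨x⁴⟩ = 0.63354.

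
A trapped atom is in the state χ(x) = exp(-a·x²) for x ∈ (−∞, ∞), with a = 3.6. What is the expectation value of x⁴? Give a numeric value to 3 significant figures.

0.0145

⟨x⁴⟩ = ∫ x⁴·|χ|² dx / ∫|χ|² dx (integrals over the domain).
Gaussian moments: ∫x^(2j)·e^(−2ax²) dx = (2j−1)!!/(4a)^j · √(π/(2a)), odd powers integrate to 0; here √(π/(2a)) = 0.66055.
State is unnormalized: ∫|χ|² dx = 0.66055, and ∫χ*·x⁴·χ dx = 0.0095566, so ⟨x⁴⟩ = 0.0095566 / 0.66055.
⟨x⁴⟩ = 0.014468.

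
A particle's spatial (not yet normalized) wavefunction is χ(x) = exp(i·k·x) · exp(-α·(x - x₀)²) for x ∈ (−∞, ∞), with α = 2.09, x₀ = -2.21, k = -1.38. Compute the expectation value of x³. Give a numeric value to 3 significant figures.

-11.6

⟨x³⟩ = ∫ x³·|χ|² dx / ∫|χ|² dx (integrals over the domain).
Gaussian moments (u = x − x₀): ∫u^(2j)·e^(−2αu²) du = (2j−1)!!/(4α)^j · √(π/(2α)), odd powers integrate to 0; here √(π/(2α)) = 0.86694.
State is unnormalized: ∫|χ|² dx = 0.86694, and ∫χ*·x³·χ dx = -10.045, so ⟨x³⟩ = -10.045 / 0.86694.
⟨x³⟩ = -11.587.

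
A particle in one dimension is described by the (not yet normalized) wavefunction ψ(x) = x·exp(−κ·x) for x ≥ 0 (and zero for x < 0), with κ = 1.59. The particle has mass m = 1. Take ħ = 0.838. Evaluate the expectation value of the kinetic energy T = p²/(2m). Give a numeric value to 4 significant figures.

T = −(ħ²/2m) d²/dx², so ⟨T⟩ = −(ħ²/2m) ∫ ψ*·ψ'' dx / ∫|ψ|² dx; with m = 1.
Differentiate x·exp(−κ·x) with the product rule; every integrand then reduces to terms xʲ·e^(−2κx) on [0, ∞), with ∫₀^∞ xʲ·e^(−2κx) dx = j!/(2κ)^(j+1).
State is unnormalized: ∫|ψ|² dx = 0.062194, and ∫ψ*·(−ħ²/2m · ψ'') dx = 0.055208, so ⟨T⟩ = 0.055208 / 0.062194.
⟨T⟩ = 0.88767.

0.8877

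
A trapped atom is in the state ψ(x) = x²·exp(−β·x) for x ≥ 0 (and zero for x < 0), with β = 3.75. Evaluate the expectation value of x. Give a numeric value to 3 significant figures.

⟨x⟩ = ∫ x·|ψ|² dx / ∫|ψ|² dx (integrals over the domain).
Every integrand reduces to terms xʲ·e^(−2βx) on [0, ∞); use ∫₀^∞ xʲ·e^(−2βx) dx = j!/(2β)^(j+1).
State is unnormalized: ∫|ψ|² dx = 0.0010114, and ∫ψ*·x·ψ dx = 0.00067424, so ⟨x⟩ = 0.00067424 / 0.0010114.
⟨x⟩ = 0.66667.

0.667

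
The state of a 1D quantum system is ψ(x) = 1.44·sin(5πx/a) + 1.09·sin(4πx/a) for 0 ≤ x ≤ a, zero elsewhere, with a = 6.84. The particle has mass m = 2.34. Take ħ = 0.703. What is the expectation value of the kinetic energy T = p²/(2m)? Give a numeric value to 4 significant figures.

T = −(ħ²/2m) d²/dx², so ⟨T⟩ = −(ħ²/2m) ∫ ψ*·ψ'' dx / ∫|ψ|² dx; with m = 2.34.
d²/dx² sin(jπx/a) = −(jπ/a)²·sin(jπx/a); on 0 ≤ x ≤ a, ∫sin²(jπx/a) dx = a/2 and ∫sin(jπx/a)·sin(lπx/a) dx = 0 for j ≠ l, so only diagonal terms survive in ∫|ψ|² and ∫ψ·ψ″; ∫ψ·ψ′ dx = [ψ²/2] between the walls = 0.
State is unnormalized: ∫|ψ|² dx = 11.155, and ∫ψ*·(−ħ²/2m · ψ'') dx = 5.3978, so ⟨T⟩ = 5.3978 / 11.155.
⟨T⟩ = 0.48389.

0.4839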